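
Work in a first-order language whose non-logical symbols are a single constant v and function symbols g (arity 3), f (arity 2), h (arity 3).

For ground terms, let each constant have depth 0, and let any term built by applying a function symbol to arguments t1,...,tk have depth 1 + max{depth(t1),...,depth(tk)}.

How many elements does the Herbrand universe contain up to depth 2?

145

If N_k denotes the number of depth-≤k ground terms, the 1 constant gives N_0 = 1, and each function symbol of arity r contributes N_{k-1}^r new terms at level k: N_k = 1 + N_{k-1}^3 + N_{k-1}^2 + N_{k-1}^3.
N_0 = 1
N_1 = 1 + 1^3 + 1^2 + 1^3 = 4
N_2 = 1 + 4^3 + 4^2 + 4^3 = 145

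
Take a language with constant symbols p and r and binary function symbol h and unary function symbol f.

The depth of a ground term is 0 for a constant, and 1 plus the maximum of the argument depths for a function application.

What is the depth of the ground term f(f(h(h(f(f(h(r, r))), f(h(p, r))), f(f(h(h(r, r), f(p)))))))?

depth(h(r, r)) = 1 + max(0, 0) = 1
depth(f(h(r, r))) = 1 + depth(h(r, r)) = 1 + 1 = 2
depth(f(f(h(r, r)))) = 1 + depth(f(h(r, r))) = 1 + 2 = 3
depth(h(p, r)) = 1 + max(0, 0) = 1
depth(f(h(p, r))) = 1 + depth(h(p, r)) = 1 + 1 = 2
depth(h(f(f(h(r, r))), f(h(p, r)))) = 1 + max(3, 2) = 4
depth(f(p)) = 1 + depth(p) = 1 + 0 = 1
depth(h(h(r, r), f(p))) = 1 + max(1, 1) = 2
depth(f(h(h(r, r), f(p)))) = 1 + depth(h(h(r, r), f(p))) = 1 + 2 = 3
depth(f(f(h(h(r, r), f(p))))) = 1 + depth(f(h(h(r, r), f(p)))) = 1 + 3 = 4
depth(h(h(f(f(h(r, r))), f(h(p, r))), f(f(h(h(r, r), f(p)))))) = 1 + max(4, 4) = 5
depth(f(h(h(f(f(h(r, r))), f(h(p, r))), f(f(h(h(r, r), f(p))))))) = 1 + depth(h(h(f(f(h(r, r))), f(h(p, r))), f(f(h(h(r, r), f(p)))))) = 1 + 5 = 6
depth(f(f(h(h(f(f(h(r, r))), f(h(p, r))), f(f(h(h(r, r), f(p)))))))) = 1 + depth(f(h(h(f(f(h(r, r))), f(h(p, r))), f(f(h(h(r, r), f(p))))))) = 1 + 6 = 7

7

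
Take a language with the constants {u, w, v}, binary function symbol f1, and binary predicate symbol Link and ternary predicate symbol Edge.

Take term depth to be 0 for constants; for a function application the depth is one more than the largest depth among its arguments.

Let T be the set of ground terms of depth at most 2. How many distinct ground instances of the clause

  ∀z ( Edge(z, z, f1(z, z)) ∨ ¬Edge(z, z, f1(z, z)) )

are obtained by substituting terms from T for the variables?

Ground terms of depth ≤ 2:
  Let N_k count ground terms of depth at most k. Each non-constant term of depth ≤ k is some function symbol applied to depth-≤(k−1) arguments, giving N_k = 3 + N_{k-1}^2.
  N_0 = 3
  N_1 = 3 + 3^2 = 12
  N_2 = 3 + 12^2 = 147
So there are 147 ground terms available for substitution.
The clause has 1 distinct variable (z), which appears in the body. In the free term algebra distinct substitutions yield syntactically distinct ground instances.
Number of ground instances = 147.

147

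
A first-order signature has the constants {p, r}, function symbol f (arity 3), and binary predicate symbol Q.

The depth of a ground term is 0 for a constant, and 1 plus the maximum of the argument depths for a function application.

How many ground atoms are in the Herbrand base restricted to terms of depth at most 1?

First count ground terms of depth ≤ 1.
If N_k denotes the number of depth-≤k ground terms, the 2 constants give N_0 = 2, and each function symbol of arity r contributes N_{k-1}^r new terms at level k: N_k = 2 + N_{k-1}^3.
N_0 = 2
N_1 = 2 + 2^3 = 10
So |H| = 10.
For each predicate symbol, the number of ground atoms is |H| raised to its arity; summing:
  Q: 10^2 = 100
Total ground atoms: 100.

100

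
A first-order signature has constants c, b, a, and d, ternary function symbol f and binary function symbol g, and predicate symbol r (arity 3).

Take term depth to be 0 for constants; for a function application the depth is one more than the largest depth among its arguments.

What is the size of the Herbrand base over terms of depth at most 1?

592704

First count ground terms of depth ≤ 1.
Count level by level. With function symbols f/3, g/2, the terms of depth ≤ k are the 4 constants together with each function applied to depth-≤(k−1) tuples, so N_k = 4 + N_{k-1}^3 + N_{k-1}^2.
N_0 = 4
N_1 = 4 + 4^3 + 4^2 = 84
So |H| = 84.
For each predicate symbol, the number of ground atoms is |H| raised to its arity; summing:
  r: 84^3 = 592704
Total ground atoms: 592704.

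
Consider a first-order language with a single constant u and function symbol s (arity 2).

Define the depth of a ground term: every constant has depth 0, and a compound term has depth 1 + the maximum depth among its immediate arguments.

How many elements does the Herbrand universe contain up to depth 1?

Let N_k = |{terms of depth ≤ k}|. Then N_0 = 1 and N_k = 1 + N_{k-1}^2 for k ≥ 1 (one summand per function symbol, arity giving the exponent).
N_0 = 1
N_1 = 1 + 1^2 = 2

2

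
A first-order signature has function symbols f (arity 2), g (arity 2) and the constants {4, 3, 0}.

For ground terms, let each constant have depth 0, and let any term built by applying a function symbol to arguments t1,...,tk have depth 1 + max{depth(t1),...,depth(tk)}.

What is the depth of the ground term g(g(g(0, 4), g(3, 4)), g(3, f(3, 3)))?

3

depth(g(0, 4)) = 1 + max(0, 0) = 1
depth(g(3, 4)) = 1 + max(0, 0) = 1
depth(g(g(0, 4), g(3, 4))) = 1 + max(1, 1) = 2
depth(f(3, 3)) = 1 + max(0, 0) = 1
depth(g(3, f(3, 3))) = 1 + max(0, 1) = 2
depth(g(g(g(0, 4), g(3, 4)), g(3, f(3, 3)))) = 1 + max(2, 2) = 3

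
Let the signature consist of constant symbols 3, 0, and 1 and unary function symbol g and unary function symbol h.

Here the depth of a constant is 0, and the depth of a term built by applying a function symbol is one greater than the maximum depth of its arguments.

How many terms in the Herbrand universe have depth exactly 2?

12

Count level by level. With function symbols g/1, h/1, the terms of depth ≤ k are the 3 constants together with each function applied to depth-≤(k−1) tuples, so N_k = 3 + N_{k-1} + N_{k-1}.
N_0 = 3
N_1 = 3 + 3 + 3 = 9
N_2 = 3 + 9 + 9 = 21
Terms of depth exactly 2: N_2 − N_1 = 21 − 9 = 12.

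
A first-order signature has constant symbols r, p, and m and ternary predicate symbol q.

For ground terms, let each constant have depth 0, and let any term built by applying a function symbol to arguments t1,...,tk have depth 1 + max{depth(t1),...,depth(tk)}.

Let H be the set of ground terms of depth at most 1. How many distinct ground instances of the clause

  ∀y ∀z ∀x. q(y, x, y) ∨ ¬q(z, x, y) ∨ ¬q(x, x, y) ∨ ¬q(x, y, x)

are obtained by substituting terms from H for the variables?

Ground terms of depth ≤ 1:
  With no function symbols every ground term is a constant, so there are exactly 3 ground terms at every depth bound.
  N_0 = 3
  N_1 = 3
So there are 3 ground terms available for substitution.
There are 3 variables to instantiate (y, z, x), each occurring in at least one literal, so different choices give different ground instances.
Number of ground instances = 3^3 = 27.

27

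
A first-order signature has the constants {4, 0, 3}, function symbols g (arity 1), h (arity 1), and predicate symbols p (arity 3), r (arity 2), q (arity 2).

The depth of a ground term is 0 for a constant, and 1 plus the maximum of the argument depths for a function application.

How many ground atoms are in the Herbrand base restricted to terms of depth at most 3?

First count ground terms of depth ≤ 3.
Write N_k for the number of ground terms of depth ≤ k. A term of depth ≤ k is either a constant or a function symbol applied to arguments of depth ≤ k−1, so N_k = 3 + N_{k-1} + N_{k-1}.
N_0 = 3
N_1 = 3 + 3 + 3 = 9
N_2 = 3 + 9 + 9 = 21
N_3 = 3 + 21 + 21 = 45
So |H| = 45.
A ground atom is a predicate applied to a tuple of terms from H, so the count is the sum over predicates of |H|^arity:
  p: 45^3 = 91125;  r: 45^2 = 2025;  q: 45^2 = 2025
Total ground atoms: 91125 + 2025 + 2025 = 95175.

95175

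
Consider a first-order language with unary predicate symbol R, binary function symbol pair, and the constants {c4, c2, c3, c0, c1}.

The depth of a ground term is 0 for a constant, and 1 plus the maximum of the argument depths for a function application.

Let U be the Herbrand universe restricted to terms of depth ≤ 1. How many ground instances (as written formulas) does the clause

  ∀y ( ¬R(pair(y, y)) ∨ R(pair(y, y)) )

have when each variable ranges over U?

Ground terms of depth ≤ 1:
  Count level by level. With function symbols pair/2, the terms of depth ≤ k are the 5 constants together with each function applied to depth-≤(k−1) tuples, so N_k = 5 + N_{k-1}^2.
  N_0 = 5
  N_1 = 5 + 5^2 = 30
So there are 30 ground terms available for substitution.
The clause has 1 distinct variable (y), which appears in the body. In the free term algebra distinct substitutions yield syntactically distinct ground instances.
Number of ground instances = 30.

30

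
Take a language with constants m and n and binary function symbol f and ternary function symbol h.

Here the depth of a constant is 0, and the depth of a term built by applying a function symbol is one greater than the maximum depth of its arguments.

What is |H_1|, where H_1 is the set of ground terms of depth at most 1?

Count level by level. With function symbols f/2, h/3, the terms of depth ≤ k are the 2 constants together with each function applied to depth-≤(k−1) tuples, so N_k = 2 + N_{k-1}^2 + N_{k-1}^3.
N_0 = 2
N_1 = 2 + 2^2 + 2^3 = 14

14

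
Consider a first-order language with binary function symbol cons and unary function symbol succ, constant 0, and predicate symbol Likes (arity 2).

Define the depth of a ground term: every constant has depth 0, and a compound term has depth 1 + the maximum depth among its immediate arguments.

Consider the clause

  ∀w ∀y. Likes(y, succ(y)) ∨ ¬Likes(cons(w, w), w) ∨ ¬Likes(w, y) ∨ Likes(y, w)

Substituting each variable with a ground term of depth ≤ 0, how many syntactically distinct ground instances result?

1

Ground terms of depth ≤ 0:
  Write N_k for the number of ground terms of depth ≤ k. A term of depth ≤ k is either a constant or a function symbol applied to arguments of depth ≤ k−1, so N_k = 1 + N_{k-1}^2 + N_{k-1}.
  N_0 = 1
So there is exactly 1 ground term available for substitution.
There are 2 variables to instantiate (w, y), each occurring in at least one literal, so different choices give different ground instances.
Number of ground instances = 1^2 = 1.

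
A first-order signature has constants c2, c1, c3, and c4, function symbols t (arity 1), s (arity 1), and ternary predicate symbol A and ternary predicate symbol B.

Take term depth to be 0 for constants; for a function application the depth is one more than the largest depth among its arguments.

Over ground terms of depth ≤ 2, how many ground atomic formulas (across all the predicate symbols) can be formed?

First count ground terms of depth ≤ 2.
Count level by level. With function symbols t/1, s/1, the terms of depth ≤ k are the 4 constants together with each function applied to depth-≤(k−1) tuples, so N_k = 4 + N_{k-1} + N_{k-1}.
N_0 = 4
N_1 = 4 + 4 + 4 = 12
N_2 = 4 + 12 + 12 = 28
So |H| = 28.
Ground atoms are formed by filling each argument slot of a predicate with a term from H, so an r-ary predicate gives |H|^r atoms:
  A: 28^3 = 21952;  B: 28^3 = 21952
Total ground atoms: 21952 + 21952 = 43904.

43904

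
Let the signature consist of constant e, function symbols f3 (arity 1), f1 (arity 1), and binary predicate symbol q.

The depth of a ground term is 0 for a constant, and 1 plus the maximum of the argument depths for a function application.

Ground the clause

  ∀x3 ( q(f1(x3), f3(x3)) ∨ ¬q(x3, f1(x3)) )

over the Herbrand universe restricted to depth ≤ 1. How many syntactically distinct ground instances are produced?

3

Ground terms of depth ≤ 1:
  Let N_k = |{terms of depth ≤ k}|. Then N_0 = 1 and N_k = 1 + N_{k-1} + N_{k-1} for k ≥ 1 (one summand per function symbol, arity giving the exponent).
  N_0 = 1
  N_1 = 1 + 1 + 1 = 3
  Explicitly: e, f3(e), f1(e).
So there are 3 ground terms available for substitution.
The body mentions the single quantified variable x3; since ground terms form a free algebra, no two substitutions collapse to the same formula.
Number of ground instances = 3.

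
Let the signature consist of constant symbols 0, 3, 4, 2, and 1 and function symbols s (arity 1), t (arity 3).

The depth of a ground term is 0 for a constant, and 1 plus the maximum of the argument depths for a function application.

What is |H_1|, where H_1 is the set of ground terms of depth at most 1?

135

Write N_k for the number of ground terms of depth ≤ k. A term of depth ≤ k is either a constant or a function symbol applied to arguments of depth ≤ k−1, so N_k = 5 + N_{k-1} + N_{k-1}^3.
N_0 = 5
N_1 = 5 + 5 + 5^3 = 135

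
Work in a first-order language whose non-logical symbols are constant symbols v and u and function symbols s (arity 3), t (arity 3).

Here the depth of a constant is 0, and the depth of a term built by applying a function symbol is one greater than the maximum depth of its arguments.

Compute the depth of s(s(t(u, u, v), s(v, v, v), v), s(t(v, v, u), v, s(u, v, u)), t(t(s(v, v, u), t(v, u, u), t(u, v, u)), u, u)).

depth(t(u, u, v)) = 1 + max(0, 0, 0) = 1
depth(s(v, v, v)) = 1 + max(0, 0, 0) = 1
depth(s(t(u, u, v), s(v, v, v), v)) = 1 + max(1, 1, 0) = 2
depth(t(v, v, u)) = 1 + max(0, 0, 0) = 1
depth(s(u, v, u)) = 1 + max(0, 0, 0) = 1
depth(s(t(v, v, u), v, s(u, v, u))) = 1 + max(1, 0, 1) = 2
depth(s(v, v, u)) = 1 + max(0, 0, 0) = 1
depth(t(v, u, u)) = 1 + max(0, 0, 0) = 1
depth(t(u, v, u)) = 1 + max(0, 0, 0) = 1
depth(t(s(v, v, u), t(v, u, u), t(u, v, u))) = 1 + max(1, 1, 1) = 2
depth(t(t(s(v, v, u), t(v, u, u), t(u, v, u)), u, u)) = 1 + max(2, 0, 0) = 3
depth(s(s(t(u, u, v), s(v, v, v), v), s(t(v, v, u), v, s(u, v, u)), t(t(s(v, v, u), t(v, u, u), t(u, v, u)), u, u))) = 1 + max(2, 2, 3) = 4

4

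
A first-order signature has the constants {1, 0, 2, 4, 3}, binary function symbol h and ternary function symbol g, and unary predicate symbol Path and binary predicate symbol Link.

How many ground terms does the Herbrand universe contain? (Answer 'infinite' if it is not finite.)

infinite

The signature has at least one function symbol (h, arity 2) and at least one constant (1).
Iterating h gives infinitely many distinct ground terms: 1, h(1, 1), h(h(1, 1), h(1, 1)), ...
So the Herbrand universe is infinite.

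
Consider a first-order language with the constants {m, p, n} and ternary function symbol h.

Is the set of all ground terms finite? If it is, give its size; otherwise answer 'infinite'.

The signature has at least one function symbol (h, arity 3) and at least one constant (m).
Iterating h gives infinitely many distinct ground terms: m, h(m, m, m), h(h(m, m, m), h(m, m, m), h(m, m, m)), ...
So the Herbrand universe is infinite.

infinite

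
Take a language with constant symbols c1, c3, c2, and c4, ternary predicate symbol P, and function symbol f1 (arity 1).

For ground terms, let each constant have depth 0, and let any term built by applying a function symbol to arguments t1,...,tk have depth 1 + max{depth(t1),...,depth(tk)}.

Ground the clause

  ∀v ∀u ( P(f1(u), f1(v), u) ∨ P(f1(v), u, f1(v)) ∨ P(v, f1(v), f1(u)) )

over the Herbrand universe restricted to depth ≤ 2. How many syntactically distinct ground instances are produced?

Ground terms of depth ≤ 2:
  Count level by level. With function symbols f1/1, the terms of depth ≤ k are the 4 constants together with each function applied to depth-≤(k−1) tuples, so N_k = 4 + N_{k-1}.
  N_0 = 4
  N_1 = 4 + 4 = 8
  N_2 = 4 + 8 = 12
  Explicitly: c1, c3, c2, c4, f1(c1), f1(c3), f1(c2), f1(c4), f1(f1(c1)), f1(f1(c3)), f1(f1(c2)), f1(f1(c4)).
So there are 12 ground terms available for substitution.
The clause has 2 distinct variables (v, u), each appearing in the body. In the free term algebra distinct substitutions yield syntactically distinct ground instances.
Number of ground instances = 12^2 = 144.

144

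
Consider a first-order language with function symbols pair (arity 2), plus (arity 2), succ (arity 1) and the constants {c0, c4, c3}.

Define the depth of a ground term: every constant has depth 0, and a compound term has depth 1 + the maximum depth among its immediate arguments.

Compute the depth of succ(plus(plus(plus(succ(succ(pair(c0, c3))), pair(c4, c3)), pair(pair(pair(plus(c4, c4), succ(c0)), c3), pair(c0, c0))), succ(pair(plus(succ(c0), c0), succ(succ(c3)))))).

7

depth(pair(c0, c3)) = 1 + max(0, 0) = 1
depth(succ(pair(c0, c3))) = 1 + depth(pair(c0, c3)) = 1 + 1 = 2
depth(succ(succ(pair(c0, c3)))) = 1 + depth(succ(pair(c0, c3))) = 1 + 2 = 3
depth(pair(c4, c3)) = 1 + max(0, 0) = 1
depth(plus(succ(succ(pair(c0, c3))), pair(c4, c3))) = 1 + max(3, 1) = 4
depth(plus(c4, c4)) = 1 + max(0, 0) = 1
depth(succ(c0)) = 1 + depth(c0) = 1 + 0 = 1
depth(pair(plus(c4, c4), succ(c0))) = 1 + max(1, 1) = 2
depth(pair(pair(plus(c4, c4), succ(c0)), c3)) = 1 + max(2, 0) = 3
depth(pair(c0, c0)) = 1 + max(0, 0) = 1
depth(pair(pair(pair(plus(c4, c4), succ(c0)), c3), pair(c0, c0))) = 1 + max(3, 1) = 4
depth(plus(plus(succ(succ(pair(c0, c3))), pair(c4, c3)), pair(pair(pair(plus(c4, c4), succ(c0)), c3), pair(c0, c0)))) = 1 + max(4, 4) = 5
depth(plus(succ(c0), c0)) = 1 + max(1, 0) = 2
depth(succ(c3)) = 1 + depth(c3) = 1 + 0 = 1
depth(succ(succ(c3))) = 1 + depth(succ(c3)) = 1 + 1 = 2
depth(pair(plus(succ(c0), c0), succ(succ(c3)))) = 1 + max(2, 2) = 3
depth(succ(pair(plus(succ(c0), c0), succ(succ(c3))))) = 1 + depth(pair(plus(succ(c0), c0), succ(succ(c3)))) = 1 + 3 = 4
depth(plus(plus(plus(succ(succ(pair(c0, c3))), pair(c4, c3)), pair(pair(pair(plus(c4, c4), succ(c0)), c3), pair(c0, c0))), succ(pair(plus(succ(c0), c0), succ(succ(c3)))))) = 1 + max(5, 4) = 6
depth(succ(plus(plus(plus(succ(succ(pair(c0, c3))), pair(c4, c3)), pair(pair(pair(plus(c4, c4), succ(c0)), c3), pair(c0, c0))), succ(pair(plus(succ(c0), c0), succ(succ(c3))))))) = 1 + depth(plus(plus(plus(succ(succ(pair(c0, c3))), pair(c4, c3)), pair(pair(pair(plus(c4, c4), succ(c0)), c3), pair(c0, c0))), succ(pair(plus(succ(c0), c0), succ(succ(c3)))))) = 1 + 6 = 7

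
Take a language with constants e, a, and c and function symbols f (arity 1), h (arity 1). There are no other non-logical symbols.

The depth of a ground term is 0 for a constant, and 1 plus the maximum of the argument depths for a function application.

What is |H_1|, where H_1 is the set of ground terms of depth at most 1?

Let N_k count ground terms of depth at most k. Each non-constant term of depth ≤ k is some function symbol applied to depth-≤(k−1) arguments, giving N_k = 3 + N_{k-1} + N_{k-1}.
N_0 = 3
N_1 = 3 + 3 + 3 = 9
Explicitly: e, a, c, f(e), f(a), f(c), h(e), h(a), h(c).

9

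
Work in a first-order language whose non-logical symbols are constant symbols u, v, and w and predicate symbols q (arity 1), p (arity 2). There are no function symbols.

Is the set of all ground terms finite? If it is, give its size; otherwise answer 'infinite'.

There are no function symbols, so every ground term is one of the 3 constants.
The Herbrand universe is {u, v, w}, which is finite with 3 elements.

3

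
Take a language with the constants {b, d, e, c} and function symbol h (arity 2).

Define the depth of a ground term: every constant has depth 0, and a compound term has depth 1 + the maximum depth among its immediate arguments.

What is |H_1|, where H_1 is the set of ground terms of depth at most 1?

20

Count level by level. With function symbols h/2, the terms of depth ≤ k are the 4 constants together with each function applied to depth-≤(k−1) tuples, so N_k = 4 + N_{k-1}^2.
N_0 = 4
N_1 = 4 + 4^2 = 20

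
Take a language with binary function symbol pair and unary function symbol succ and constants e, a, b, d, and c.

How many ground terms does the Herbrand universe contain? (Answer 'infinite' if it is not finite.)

infinite

The signature has at least one function symbol (pair, arity 2) and at least one constant (e).
Iterating pair gives infinitely many distinct ground terms: e, pair(e, e), pair(pair(e, e), pair(e, e)), ...
So the Herbrand universe is infinite.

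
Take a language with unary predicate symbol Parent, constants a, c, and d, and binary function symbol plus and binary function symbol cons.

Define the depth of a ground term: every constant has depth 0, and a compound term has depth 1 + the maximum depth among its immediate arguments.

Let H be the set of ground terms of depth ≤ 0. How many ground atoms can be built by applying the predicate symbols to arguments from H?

3

First count ground terms of depth ≤ 0.
If N_k denotes the number of depth-≤k ground terms, the 3 constants give N_0 = 3, and each function symbol of arity r contributes N_{k-1}^r new terms at level k: N_k = 3 + N_{k-1}^2 + N_{k-1}^2.
N_0 = 3
So |H| = 3.
For each predicate symbol, the number of ground atoms is |H| raised to its arity; summing:
  Parent: 3
Total ground atoms: 3.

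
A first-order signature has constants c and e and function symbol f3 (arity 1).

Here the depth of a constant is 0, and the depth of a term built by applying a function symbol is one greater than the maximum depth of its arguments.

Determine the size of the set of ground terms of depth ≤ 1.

If N_k denotes the number of depth-≤k ground terms, the 2 constants give N_0 = 2, and each function symbol of arity r contributes N_{k-1}^r new terms at level k: N_k = 2 + N_{k-1}.
N_0 = 2
N_1 = 2 + 2 = 4
Explicitly: c, e, f3(c), f3(e).

4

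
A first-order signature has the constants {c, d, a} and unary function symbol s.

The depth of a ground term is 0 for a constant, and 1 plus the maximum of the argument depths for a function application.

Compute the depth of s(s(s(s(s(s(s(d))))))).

7

depth(s(d)) = 1 + depth(d) = 1 + 0 = 1
depth(s(s(d))) = 1 + depth(s(d)) = 1 + 1 = 2
depth(s(s(s(d)))) = 1 + depth(s(s(d))) = 1 + 2 = 3
depth(s(s(s(s(d))))) = 1 + depth(s(s(s(d)))) = 1 + 3 = 4
depth(s(s(s(s(s(d)))))) = 1 + depth(s(s(s(s(d))))) = 1 + 4 = 5
depth(s(s(s(s(s(s(d))))))) = 1 + depth(s(s(s(s(s(d)))))) = 1 + 5 = 6
depth(s(s(s(s(s(s(s(d)))))))) = 1 + depth(s(s(s(s(s(s(d))))))) = 1 + 6 = 7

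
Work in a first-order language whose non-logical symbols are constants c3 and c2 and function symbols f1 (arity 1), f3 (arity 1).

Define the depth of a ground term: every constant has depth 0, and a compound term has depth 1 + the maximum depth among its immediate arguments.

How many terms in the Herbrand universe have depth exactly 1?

4

Let N_k count ground terms of depth at most k. Each non-constant term of depth ≤ k is some function symbol applied to depth-≤(k−1) arguments, giving N_k = 2 + N_{k-1} + N_{k-1}.
N_0 = 2
N_1 = 2 + 2 + 2 = 6
Terms of depth exactly 1: N_1 − N_0 = 6 − 2 = 4.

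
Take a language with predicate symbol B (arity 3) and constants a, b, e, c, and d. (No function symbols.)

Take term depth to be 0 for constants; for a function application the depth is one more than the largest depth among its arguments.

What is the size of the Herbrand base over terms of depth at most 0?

First count ground terms of depth ≤ 0.
With no function symbols every ground term is a constant, so there are exactly 5 ground terms at every depth bound.
N_0 = 5
So |H| = 5.
For each predicate symbol, the number of ground atoms is |H| raised to its arity; summing:
  B: 5^3 = 125
Total ground atoms: 125.

125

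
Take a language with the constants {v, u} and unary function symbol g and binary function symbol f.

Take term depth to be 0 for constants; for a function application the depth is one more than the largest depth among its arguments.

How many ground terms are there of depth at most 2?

Let N_k = |{terms of depth ≤ k}|. Then N_0 = 2 and N_k = 2 + N_{k-1} + N_{k-1}^2 for k ≥ 1 (one summand per function symbol, arity giving the exponent).
N_0 = 2
N_1 = 2 + 2 + 2^2 = 8
N_2 = 2 + 8 + 8^2 = 74

74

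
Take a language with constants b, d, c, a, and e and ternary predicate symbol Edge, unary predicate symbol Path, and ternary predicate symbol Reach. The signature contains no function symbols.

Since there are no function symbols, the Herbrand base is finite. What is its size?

255

With no function symbols, the Herbrand universe is just the 5 constants.
Ground atoms per predicate: Edge: 5^3 = 125, Path: 5, Reach: 5^3 = 125.
Herbrand base size = 125 + 5 + 125 = 255.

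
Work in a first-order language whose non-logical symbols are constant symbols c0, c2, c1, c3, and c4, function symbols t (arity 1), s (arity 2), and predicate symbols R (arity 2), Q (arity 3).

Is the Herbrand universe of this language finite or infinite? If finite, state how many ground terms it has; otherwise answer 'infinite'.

infinite

The signature has at least one function symbol (t, arity 1) and at least one constant (c0).
Iterating t gives infinitely many distinct ground terms: c0, t(c0), t(t(c0)), ...
So the Herbrand universe is infinite.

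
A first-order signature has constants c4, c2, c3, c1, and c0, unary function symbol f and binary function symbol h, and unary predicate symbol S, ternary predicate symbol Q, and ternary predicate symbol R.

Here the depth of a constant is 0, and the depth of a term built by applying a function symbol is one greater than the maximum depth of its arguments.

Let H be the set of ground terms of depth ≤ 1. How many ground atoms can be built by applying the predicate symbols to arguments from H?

First count ground terms of depth ≤ 1.
Let N_k = |{terms of depth ≤ k}|. Then N_0 = 5 and N_k = 5 + N_{k-1} + N_{k-1}^2 for k ≥ 1 (one summand per function symbol, arity giving the exponent).
N_0 = 5
N_1 = 5 + 5 + 5^2 = 35
So |H| = 35.
Each predicate of arity r yields |H|^r ground atoms (one per choice of an r-tuple from H):
  S: 35;  Q: 35^3 = 42875;  R: 35^3 = 42875
Total ground atoms: 35 + 42875 + 42875 = 85785.

85785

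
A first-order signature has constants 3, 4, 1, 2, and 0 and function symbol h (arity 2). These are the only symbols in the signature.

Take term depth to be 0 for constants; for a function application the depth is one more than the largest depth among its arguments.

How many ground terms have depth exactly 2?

Let N_k count ground terms of depth at most k. Each non-constant term of depth ≤ k is some function symbol applied to depth-≤(k−1) arguments, giving N_k = 5 + N_{k-1}^2.
N_0 = 5
N_1 = 5 + 5^2 = 30
N_2 = 5 + 30^2 = 905
Terms of depth exactly 2: N_2 − N_1 = 905 − 30 = 875.

875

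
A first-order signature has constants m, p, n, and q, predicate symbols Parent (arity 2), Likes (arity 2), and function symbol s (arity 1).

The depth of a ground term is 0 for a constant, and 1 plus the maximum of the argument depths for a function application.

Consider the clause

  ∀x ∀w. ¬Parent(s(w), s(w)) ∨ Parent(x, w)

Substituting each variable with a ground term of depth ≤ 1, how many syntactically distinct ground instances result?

Ground terms of depth ≤ 1:
  Let N_k count ground terms of depth at most k. Each non-constant term of depth ≤ k is some function symbol applied to depth-≤(k−1) arguments, giving N_k = 4 + N_{k-1}.
  N_0 = 4
  N_1 = 4 + 4 = 8
  Explicitly: m, p, n, q, s(m), s(p), s(n), s(q).
So there are 8 ground terms available for substitution.
There are 2 variables to instantiate (x, w), each occurring in at least one literal, so different choices give different ground instances.
Number of ground instances = 8^2 = 64.

64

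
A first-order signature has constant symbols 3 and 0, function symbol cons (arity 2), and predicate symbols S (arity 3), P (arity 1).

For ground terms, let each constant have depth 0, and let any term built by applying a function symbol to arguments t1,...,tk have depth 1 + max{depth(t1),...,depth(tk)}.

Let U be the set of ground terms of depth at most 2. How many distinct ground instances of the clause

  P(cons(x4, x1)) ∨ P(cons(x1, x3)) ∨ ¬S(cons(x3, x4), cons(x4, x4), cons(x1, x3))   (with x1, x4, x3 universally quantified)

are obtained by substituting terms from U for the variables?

54872

Ground terms of depth ≤ 2:
  If N_k denotes the number of depth-≤k ground terms, the 2 constants give N_0 = 2, and each function symbol of arity r contributes N_{k-1}^r new terms at level k: N_k = 2 + N_{k-1}^2.
  N_0 = 2
  N_1 = 2 + 2^2 = 6
  N_2 = 2 + 6^2 = 38
So there are 38 ground terms available for substitution.
There are 3 variables to instantiate (x1, x4, x3), each occurring in at least one literal, so different choices give different ground instances.
Number of ground instances = 38^3 = 54872.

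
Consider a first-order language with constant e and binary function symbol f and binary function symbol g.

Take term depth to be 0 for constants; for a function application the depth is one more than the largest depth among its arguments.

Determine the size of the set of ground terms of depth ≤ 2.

19

Write N_k for the number of ground terms of depth ≤ k. A term of depth ≤ k is either a constant or a function symbol applied to arguments of depth ≤ k−1, so N_k = 1 + N_{k-1}^2 + N_{k-1}^2.
N_0 = 1
N_1 = 1 + 1^2 + 1^2 = 3
N_2 = 1 + 3^2 + 3^2 = 19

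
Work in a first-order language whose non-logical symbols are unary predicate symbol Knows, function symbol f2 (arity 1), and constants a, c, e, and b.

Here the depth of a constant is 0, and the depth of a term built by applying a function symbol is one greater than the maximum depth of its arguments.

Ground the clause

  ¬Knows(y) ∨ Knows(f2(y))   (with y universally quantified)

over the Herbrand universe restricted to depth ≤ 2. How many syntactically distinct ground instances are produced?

Ground terms of depth ≤ 2:
  Let N_k count ground terms of depth at most k. Each non-constant term of depth ≤ k is some function symbol applied to depth-≤(k−1) arguments, giving N_k = 4 + N_{k-1}.
  N_0 = 4
  N_1 = 4 + 4 = 8
  N_2 = 4 + 8 = 12
  Explicitly: a, c, e, b, f2(a), f2(c), f2(e), f2(b), f2(f2(a)), f2(f2(c)), f2(f2(e)), f2(f2(b)).
So there are 12 ground terms available for substitution.
The body mentions the single quantified variable y; since ground terms form a free algebra, no two substitutions collapse to the same formula.
Number of ground instances = 12.

12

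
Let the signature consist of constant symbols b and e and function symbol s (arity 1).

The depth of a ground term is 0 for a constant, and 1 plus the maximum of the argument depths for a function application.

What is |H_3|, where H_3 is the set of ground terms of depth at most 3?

Write N_k for the number of ground terms of depth ≤ k. A term of depth ≤ k is either a constant or a function symbol applied to arguments of depth ≤ k−1, so N_k = 2 + N_{k-1}.
N_0 = 2
N_1 = 2 + 2 = 4
N_2 = 2 + 4 = 6
N_3 = 2 + 6 = 8
Explicitly: b, e, s(b), s(e), s(s(b)), s(s(e)), s(s(s(b))), s(s(s(e))).

8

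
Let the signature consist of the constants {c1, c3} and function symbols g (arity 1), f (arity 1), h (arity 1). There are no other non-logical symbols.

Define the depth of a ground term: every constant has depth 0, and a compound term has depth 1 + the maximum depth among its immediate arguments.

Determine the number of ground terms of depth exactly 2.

If N_k denotes the number of depth-≤k ground terms, the 2 constants give N_0 = 2, and each function symbol of arity r contributes N_{k-1}^r new terms at level k: N_k = 2 + N_{k-1} + N_{k-1} + N_{k-1}.
N_0 = 2
N_1 = 2 + 2 + 2 + 2 = 8
N_2 = 2 + 8 + 8 + 8 = 26
Terms of depth exactly 2: N_2 − N_1 = 26 − 8 = 18.

18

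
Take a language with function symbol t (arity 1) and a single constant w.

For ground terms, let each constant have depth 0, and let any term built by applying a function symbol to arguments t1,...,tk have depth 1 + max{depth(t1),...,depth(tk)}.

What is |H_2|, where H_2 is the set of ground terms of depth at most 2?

3

Count level by level. With function symbols t/1, the terms of depth ≤ k are the 1 constant together with each function applied to depth-≤(k−1) tuples, so N_k = 1 + N_{k-1}.
N_0 = 1
N_1 = 1 + 1 = 2
N_2 = 1 + 2 = 3
Explicitly: w, t(w), t(t(w)).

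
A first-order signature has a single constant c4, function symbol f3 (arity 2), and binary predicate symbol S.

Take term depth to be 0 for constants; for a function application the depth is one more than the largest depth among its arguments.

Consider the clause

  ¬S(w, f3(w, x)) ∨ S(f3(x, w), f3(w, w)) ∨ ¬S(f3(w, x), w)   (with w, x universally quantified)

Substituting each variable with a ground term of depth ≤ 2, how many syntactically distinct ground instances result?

Ground terms of depth ≤ 2:
  If N_k denotes the number of depth-≤k ground terms, the 1 constant gives N_0 = 1, and each function symbol of arity r contributes N_{k-1}^r new terms at level k: N_k = 1 + N_{k-1}^2.
  N_0 = 1
  N_1 = 1 + 1^2 = 2
  N_2 = 1 + 2^2 = 5
So there are 5 ground terms available for substitution.
The body mentions every one of the 2 quantified variables; since ground terms form a free algebra, no two substitutions collapse to the same formula.
Number of ground instances = 5^2 = 25.

25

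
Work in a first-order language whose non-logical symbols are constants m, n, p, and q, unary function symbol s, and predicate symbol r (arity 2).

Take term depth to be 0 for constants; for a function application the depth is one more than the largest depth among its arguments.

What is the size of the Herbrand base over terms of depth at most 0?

First count ground terms of depth ≤ 0.
If N_k denotes the number of depth-≤k ground terms, the 4 constants give N_0 = 4, and each function symbol of arity r contributes N_{k-1}^r new terms at level k: N_k = 4 + N_{k-1}.
N_0 = 4
So |H| = 4.
Each predicate of arity r yields |H|^r ground atoms (one per choice of an r-tuple from H):
  r: 4^2 = 16
Total ground atoms: 16.

16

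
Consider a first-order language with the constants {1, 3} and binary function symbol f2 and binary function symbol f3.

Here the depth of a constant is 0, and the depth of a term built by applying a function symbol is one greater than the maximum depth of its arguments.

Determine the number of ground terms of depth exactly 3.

Count level by level. With function symbols f2/2, f3/2, the terms of depth ≤ k are the 2 constants together with each function applied to depth-≤(k−1) tuples, so N_k = 2 + N_{k-1}^2 + N_{k-1}^2.
N_0 = 2
N_1 = 2 + 2^2 + 2^2 = 10
N_2 = 2 + 10^2 + 10^2 = 202
N_3 = 2 + 202^2 + 202^2 = 81610
Terms of depth exactly 3: N_3 − N_2 = 81610 − 202 = 81408.

81408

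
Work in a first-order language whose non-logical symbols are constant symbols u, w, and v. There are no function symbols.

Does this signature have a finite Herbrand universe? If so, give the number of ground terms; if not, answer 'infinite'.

There are no function symbols, so every ground term is one of the 3 constants.
The Herbrand universe is {u, w, v}, which is finite with 3 elements.

3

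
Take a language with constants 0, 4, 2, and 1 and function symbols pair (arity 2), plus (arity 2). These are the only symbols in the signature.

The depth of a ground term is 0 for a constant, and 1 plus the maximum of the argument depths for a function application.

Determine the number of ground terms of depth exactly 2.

2560

If N_k denotes the number of depth-≤k ground terms, the 4 constants give N_0 = 4, and each function symbol of arity r contributes N_{k-1}^r new terms at level k: N_k = 4 + N_{k-1}^2 + N_{k-1}^2.
N_0 = 4
N_1 = 4 + 4^2 + 4^2 = 36
N_2 = 4 + 36^2 + 36^2 = 2596
Terms of depth exactly 2: N_2 − N_1 = 2596 − 36 = 2560.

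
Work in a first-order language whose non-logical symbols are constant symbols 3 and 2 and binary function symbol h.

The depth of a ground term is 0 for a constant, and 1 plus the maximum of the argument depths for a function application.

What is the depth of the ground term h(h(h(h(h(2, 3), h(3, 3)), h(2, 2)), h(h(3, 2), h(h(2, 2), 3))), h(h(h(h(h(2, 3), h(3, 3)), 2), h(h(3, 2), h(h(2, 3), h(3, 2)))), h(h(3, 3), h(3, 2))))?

depth(h(2, 3)) = 1 + max(0, 0) = 1
depth(h(3, 3)) = 1 + max(0, 0) = 1
depth(h(h(2, 3), h(3, 3))) = 1 + max(1, 1) = 2
depth(h(2, 2)) = 1 + max(0, 0) = 1
depth(h(h(h(2, 3), h(3, 3)), h(2, 2))) = 1 + max(2, 1) = 3
depth(h(3, 2)) = 1 + max(0, 0) = 1
depth(h(h(2, 2), 3)) = 1 + max(1, 0) = 2
depth(h(h(3, 2), h(h(2, 2), 3))) = 1 + max(1, 2) = 3
depth(h(h(h(h(2, 3), h(3, 3)), h(2, 2)), h(h(3, 2), h(h(2, 2), 3)))) = 1 + max(3, 3) = 4
depth(h(h(h(2, 3), h(3, 3)), 2)) = 1 + max(2, 0) = 3
depth(h(h(2, 3), h(3, 2))) = 1 + max(1, 1) = 2
depth(h(h(3, 2), h(h(2, 3), h(3, 2)))) = 1 + max(1, 2) = 3
depth(h(h(h(h(2, 3), h(3, 3)), 2), h(h(3, 2), h(h(2, 3), h(3, 2))))) = 1 + max(3, 3) = 4
depth(h(h(3, 3), h(3, 2))) = 1 + max(1, 1) = 2
depth(h(h(h(h(h(2, 3), h(3, 3)), 2), h(h(3, 2), h(h(2, 3), h(3, 2)))), h(h(3, 3), h(3, 2)))) = 1 + max(4, 2) = 5
depth(h(h(h(h(h(2, 3), h(3, 3)), h(2, 2)), h(h(3, 2), h(h(2, 2), 3))), h(h(h(h(h(2, 3), h(3, 3)), 2), h(h(3, 2), h(h(2, 3), h(3, 2)))), h(h(3, 3), h(3, 2))))) = 1 + max(4, 5) = 6

6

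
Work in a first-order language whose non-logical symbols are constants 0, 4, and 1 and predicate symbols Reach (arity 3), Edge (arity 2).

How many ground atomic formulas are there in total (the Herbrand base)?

With no function symbols, the Herbrand universe is just the 3 constants.
Ground atoms per predicate: Reach: 3^3 = 27, Edge: 3^2 = 9.
Herbrand base size = 27 + 9 = 36.

36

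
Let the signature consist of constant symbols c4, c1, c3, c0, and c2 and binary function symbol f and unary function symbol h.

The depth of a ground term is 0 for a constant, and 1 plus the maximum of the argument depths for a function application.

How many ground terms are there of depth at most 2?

Let N_k count ground terms of depth at most k. Each non-constant term of depth ≤ k is some function symbol applied to depth-≤(k−1) arguments, giving N_k = 5 + N_{k-1}^2 + N_{k-1}.
N_0 = 5
N_1 = 5 + 5^2 + 5 = 35
N_2 = 5 + 35^2 + 35 = 1265

1265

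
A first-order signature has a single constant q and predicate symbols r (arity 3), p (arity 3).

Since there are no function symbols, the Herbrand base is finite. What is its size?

2

With no function symbols, the Herbrand universe is just the 1 constant.
Ground atoms per predicate: r: 1^3 = 1, p: 1^3 = 1.
Herbrand base size = 1 + 1 = 2.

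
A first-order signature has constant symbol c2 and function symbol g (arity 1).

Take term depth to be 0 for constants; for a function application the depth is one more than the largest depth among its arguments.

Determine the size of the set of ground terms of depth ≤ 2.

Let N_k = |{terms of depth ≤ k}|. Then N_0 = 1 and N_k = 1 + N_{k-1} for k ≥ 1 (one summand per function symbol, arity giving the exponent).
N_0 = 1
N_1 = 1 + 1 = 2
N_2 = 1 + 2 = 3

3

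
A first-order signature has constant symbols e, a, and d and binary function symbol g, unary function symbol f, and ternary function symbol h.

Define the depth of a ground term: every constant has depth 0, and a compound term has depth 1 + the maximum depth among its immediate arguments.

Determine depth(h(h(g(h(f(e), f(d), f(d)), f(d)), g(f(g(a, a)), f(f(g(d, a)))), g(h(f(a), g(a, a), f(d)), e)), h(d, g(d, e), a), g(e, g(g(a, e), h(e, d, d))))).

depth(f(e)) = 1 + depth(e) = 1 + 0 = 1
depth(f(d)) = 1 + depth(d) = 1 + 0 = 1
depth(h(f(e), f(d), f(d))) = 1 + max(1, 1, 1) = 2
depth(g(h(f(e), f(d), f(d)), f(d))) = 1 + max(2, 1) = 3
depth(g(a, a)) = 1 + max(0, 0) = 1
depth(f(g(a, a))) = 1 + depth(g(a, a)) = 1 + 1 = 2
depth(g(d, a)) = 1 + max(0, 0) = 1
depth(f(g(d, a))) = 1 + depth(g(d, a)) = 1 + 1 = 2
depth(f(f(g(d, a)))) = 1 + depth(f(g(d, a))) = 1 + 2 = 3
depth(g(f(g(a, a)), f(f(g(d, a))))) = 1 + max(2, 3) = 4
depth(f(a)) = 1 + depth(a) = 1 + 0 = 1
depth(h(f(a), g(a, a), f(d))) = 1 + max(1, 1, 1) = 2
depth(g(h(f(a), g(a, a), f(d)), e)) = 1 + max(2, 0) = 3
depth(h(g(h(f(e), f(d), f(d)), f(d)), g(f(g(a, a)), f(f(g(d, a)))), g(h(f(a), g(a, a), f(d)), e))) = 1 + max(3, 4, 3) = 5
depth(g(d, e)) = 1 + max(0, 0) = 1
depth(h(d, g(d, e), a)) = 1 + max(0, 1, 0) = 2
depth(g(a, e)) = 1 + max(0, 0) = 1
depth(h(e, d, d)) = 1 + max(0, 0, 0) = 1
depth(g(g(a, e), h(e, d, d))) = 1 + max(1, 1) = 2
depth(g(e, g(g(a, e), h(e, d, d)))) = 1 + max(0, 2) = 3
depth(h(h(g(h(f(e), f(d), f(d)), f(d)), g(f(g(a, a)), f(f(g(d, a)))), g(h(f(a), g(a, a), f(d)), e)), h(d, g(d, e), a), g(e, g(g(a, e), h(e, d, d))))) = 1 + max(5, 2, 3) = 6

6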